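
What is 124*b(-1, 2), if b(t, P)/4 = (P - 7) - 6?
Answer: -5456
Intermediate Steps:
b(t, P) = -52 + 4*P (b(t, P) = 4*((P - 7) - 6) = 4*((-7 + P) - 6) = 4*(-13 + P) = -52 + 4*P)
124*b(-1, 2) = 124*(-52 + 4*2) = 124*(-52 + 8) = 124*(-44) = -5456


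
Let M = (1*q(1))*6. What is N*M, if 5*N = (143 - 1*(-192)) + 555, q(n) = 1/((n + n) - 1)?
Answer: 1068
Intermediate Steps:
q(n) = 1/(-1 + 2*n) (q(n) = 1/(2*n - 1) = 1/(-1 + 2*n))
N = 178 (N = ((143 - 1*(-192)) + 555)/5 = ((143 + 192) + 555)/5 = (335 + 555)/5 = (1/5)*890 = 178)
M = 6 (M = (1/(-1 + 2*1))*6 = (1/(-1 + 2))*6 = (1/1)*6 = (1*1)*6 = 1*6 = 6)
N*M = 178*6 = 1068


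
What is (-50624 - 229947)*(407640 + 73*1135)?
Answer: -137618672645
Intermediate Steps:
(-50624 - 229947)*(407640 + 73*1135) = -280571*(407640 + 82855) = -280571*490495 = -137618672645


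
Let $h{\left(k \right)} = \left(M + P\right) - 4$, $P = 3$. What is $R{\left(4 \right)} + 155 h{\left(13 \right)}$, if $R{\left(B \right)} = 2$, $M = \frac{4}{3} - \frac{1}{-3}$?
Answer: $\frac{316}{3} \approx 105.33$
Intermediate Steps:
$M = \frac{5}{3}$ ($M = 4 \cdot \frac{1}{3} - - \frac{1}{3} = \frac{4}{3} + \frac{1}{3} = \frac{5}{3} \approx 1.6667$)
$h{\left(k \right)} = \frac{2}{3}$ ($h{\left(k \right)} = \left(\frac{5}{3} + 3\right) - 4 = \frac{14}{3} - 4 = \frac{2}{3}$)
$R{\left(4 \right)} + 155 h{\left(13 \right)} = 2 + 155 \cdot \frac{2}{3} = 2 + \frac{310}{3} = \frac{316}{3}$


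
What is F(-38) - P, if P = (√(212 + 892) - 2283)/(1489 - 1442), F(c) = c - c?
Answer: 2283/47 - 4*√69/47 ≈ 47.868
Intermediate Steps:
F(c) = 0
P = -2283/47 + 4*√69/47 (P = (√1104 - 2283)/47 = (4*√69 - 2283)*(1/47) = (-2283 + 4*√69)*(1/47) = -2283/47 + 4*√69/47 ≈ -47.868)
F(-38) - P = 0 - (-2283/47 + 4*√69/47) = 0 + (2283/47 - 4*√69/47) = 2283/47 - 4*√69/47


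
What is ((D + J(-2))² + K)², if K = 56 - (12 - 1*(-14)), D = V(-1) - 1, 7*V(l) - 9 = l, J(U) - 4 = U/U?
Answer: 7650756/2401 ≈ 3186.5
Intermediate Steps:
J(U) = 5 (J(U) = 4 + U/U = 4 + 1 = 5)
V(l) = 9/7 + l/7
D = ⅐ (D = (9/7 + (⅐)*(-1)) - 1 = (9/7 - ⅐) - 1 = 8/7 - 1 = ⅐ ≈ 0.14286)
K = 30 (K = 56 - (12 + 14) = 56 - 1*26 = 56 - 26 = 30)
((D + J(-2))² + K)² = ((⅐ + 5)² + 30)² = ((36/7)² + 30)² = (1296/49 + 30)² = (2766/49)² = 7650756/2401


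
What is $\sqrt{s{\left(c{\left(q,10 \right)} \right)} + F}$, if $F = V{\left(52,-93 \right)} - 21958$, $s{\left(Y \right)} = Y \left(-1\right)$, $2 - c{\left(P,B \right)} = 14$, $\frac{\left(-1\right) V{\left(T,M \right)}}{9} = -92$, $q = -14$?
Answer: $i \sqrt{21118} \approx 145.32 i$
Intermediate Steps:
$V{\left(T,M \right)} = 828$ ($V{\left(T,M \right)} = \left(-9\right) \left(-92\right) = 828$)
$c{\left(P,B \right)} = -12$ ($c{\left(P,B \right)} = 2 - 14 = -12$)
$s{\left(Y \right)} = - Y$
$F = -21130$ ($F = 828 - 21958 = -21130$)
$\sqrt{s{\left(c{\left(q,10 \right)} \right)} + F} = \sqrt{\left(-1\right) \left(-12\right) - 21130} = \sqrt{12 - 21130} = \sqrt{-21118} = i \sqrt{21118}$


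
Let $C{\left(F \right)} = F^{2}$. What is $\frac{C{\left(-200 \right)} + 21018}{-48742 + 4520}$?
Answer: $- \frac{30509}{22111} \approx -1.3798$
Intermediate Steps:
$\frac{C{\left(-200 \right)} + 21018}{-48742 + 4520} = \frac{\left(-200\right)^{2} + 21018}{-48742 + 4520} = \frac{40000 + 21018}{-44222} = 61018 \left(- \frac{1}{44222}\right) = - \frac{30509}{22111}$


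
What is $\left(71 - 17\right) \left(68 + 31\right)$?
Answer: $5346$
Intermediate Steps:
$\left(71 - 17\right) \left(68 + 31\right) = 54 \cdot 99 = 5346$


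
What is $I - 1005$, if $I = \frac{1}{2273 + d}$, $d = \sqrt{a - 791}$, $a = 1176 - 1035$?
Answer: $-1005 + \frac{1}{2273 + 5 i \sqrt{26}} \approx -1005.0 - 4.934 \cdot 10^{-6} i$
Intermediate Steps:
$a = 141$ ($a = 1176 - 1035 = 141$)
$d = 5 i \sqrt{26}$ ($d = \sqrt{141 - 791} = \sqrt{-650} = 5 i \sqrt{26} \approx 25.495 i$)
$I = \frac{1}{2273 + 5 i \sqrt{26}} \approx 0.00043989 - 4.934 \cdot 10^{-6} i$
$I - 1005 = \left(\frac{2273}{5167179} - \frac{5 i \sqrt{26}}{5167179}\right) - 1005 = - \frac{5193012622}{5167179} - \frac{5 i \sqrt{26}}{5167179}$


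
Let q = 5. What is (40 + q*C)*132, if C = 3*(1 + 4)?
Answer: 15180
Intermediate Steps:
C = 15 (C = 3*5 = 15)
(40 + q*C)*132 = (40 + 5*15)*132 = (40 + 75)*132 = 115*132 = 15180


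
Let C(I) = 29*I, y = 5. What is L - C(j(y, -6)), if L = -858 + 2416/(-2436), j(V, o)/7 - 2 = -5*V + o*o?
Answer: -2130277/609 ≈ -3498.0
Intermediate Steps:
j(V, o) = 14 - 35*V + 7*o² (j(V, o) = 14 + 7*(-5*V + o*o) = 14 + 7*(-5*V + o²) = 14 + 7*(o² - 5*V) = 14 + (-35*V + 7*o²) = 14 - 35*V + 7*o²)
L = -523126/609 (L = -858 + 2416*(-1/2436) = -858 - 604/609 = -523126/609 ≈ -858.99)
L - C(j(y, -6)) = -523126/609 - 29*(14 - 35*5 + 7*(-6)²) = -523126/609 - 29*(14 - 175 + 7*36) = -523126/609 - 29*(14 - 175 + 252) = -523126/609 - 29*91 = -523126/609 - 1*2639 = -523126/609 - 2639 = -2130277/609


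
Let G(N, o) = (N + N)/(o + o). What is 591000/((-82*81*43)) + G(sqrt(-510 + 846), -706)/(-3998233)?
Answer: -98500/47601 + 2*sqrt(21)/1411376249 ≈ -2.0693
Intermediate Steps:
G(N, o) = N/o (G(N, o) = (2*N)/((2*o)) = (2*N)*(1/(2*o)) = N/o)
591000/((-82*81*43)) + G(sqrt(-510 + 846), -706)/(-3998233) = 591000/((-82*81*43)) + (sqrt(-510 + 846)/(-706))/(-3998233) = 591000/((-6642*43)) + (sqrt(336)*(-1/706))*(-1/3998233) = 591000/(-285606) + ((4*sqrt(21))*(-1/706))*(-1/3998233) = 591000*(-1/285606) - 2*sqrt(21)/353*(-1/3998233) = -98500/47601 + 2*sqrt(21)/1411376249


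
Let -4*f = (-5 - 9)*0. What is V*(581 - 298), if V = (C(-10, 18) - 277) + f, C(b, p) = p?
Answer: -73297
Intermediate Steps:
f = 0 (f = -(-5 - 9)*0/4 = -(-7)*0/2 = -¼*0 = 0)
V = -259 (V = (18 - 277) + 0 = -259 + 0 = -259)
V*(581 - 298) = -259*(581 - 298) = -259*283 = -73297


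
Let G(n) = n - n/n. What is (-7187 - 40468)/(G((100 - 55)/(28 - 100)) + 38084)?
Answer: -42360/33851 ≈ -1.2514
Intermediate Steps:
G(n) = -1 + n (G(n) = n - 1*1 = n - 1 = -1 + n)
(-7187 - 40468)/(G((100 - 55)/(28 - 100)) + 38084) = (-7187 - 40468)/((-1 + (100 - 55)/(28 - 100)) + 38084) = -47655/((-1 + 45/(-72)) + 38084) = -47655/((-1 + 45*(-1/72)) + 38084) = -47655/((-1 - 5/8) + 38084) = -47655/(-13/8 + 38084) = -47655/304659/8 = -47655*8/304659 = -42360/33851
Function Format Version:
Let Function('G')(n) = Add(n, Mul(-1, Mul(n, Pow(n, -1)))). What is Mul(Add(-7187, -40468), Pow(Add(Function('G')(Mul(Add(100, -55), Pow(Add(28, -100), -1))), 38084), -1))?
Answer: Rational(-42360, 33851) ≈ -1.2514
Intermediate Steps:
Function('G')(n) = Add(-1, n) (Function('G')(n) = Add(n, Mul(-1, 1)) = Add(n, -1) = Add(-1, n))
Mul(Add(-7187, -40468), Pow(Add(Function('G')(Mul(Add(100, -55), Pow(Add(28, -100), -1))), 38084), -1)) = Mul(Add(-7187, -40468), Pow(Add(Add(-1, Mul(Add(100, -55), Pow(Add(28, -100), -1))), 38084), -1)) = Mul(-47655, Pow(Add(Add(-1, Mul(45, Pow(-72, -1))), 38084), -1)) = Mul(-47655, Pow(Add(Add(-1, Mul(45, Rational(-1, 72))), 38084), -1)) = Mul(-47655, Pow(Add(Add(-1, Rational(-5, 8)), 38084), -1)) = Mul(-47655, Pow(Add(Rational(-13, 8), 38084), -1)) = Mul(-47655, Pow(Rational(304659, 8), -1)) = Mul(-47655, Rational(8, 304659)) = Rational(-42360, 33851)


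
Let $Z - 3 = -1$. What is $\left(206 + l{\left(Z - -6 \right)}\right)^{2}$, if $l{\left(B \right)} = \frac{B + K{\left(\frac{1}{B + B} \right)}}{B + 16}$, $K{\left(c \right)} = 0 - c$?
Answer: $\frac{6277551361}{147456} \approx 42572.0$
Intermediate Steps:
$Z = 2$ ($Z = 3 - 1 = 2$)
$K{\left(c \right)} = - c$
$l{\left(B \right)} = \frac{B - \frac{1}{2 B}}{16 + B}$ ($l{\left(B \right)} = \frac{B - \frac{1}{B + B}}{B + 16} = \frac{B - \frac{1}{2 B}}{16 + B}$)
$\left(206 + l{\left(Z - -6 \right)}\right)^{2} = \left(206 + \frac{- \frac{1}{2} + \left(2 - -6\right)^{2}}{\left(2 - -6\right) \left(16 + \left(2 - -6\right)\right)}\right)^{2} = \left(206 + \frac{- \frac{1}{2} + \left(2 + 6\right)^{2}}{\left(2 + 6\right) \left(16 + \left(2 + 6\right)\right)}\right)^{2} = \left(206 + \frac{- \frac{1}{2} + 8^{2}}{8 \left(16 + 8\right)}\right)^{2} = \left(206 + \frac{- \frac{1}{2} + 64}{8 \cdot 24}\right)^{2} = \left(206 + \frac{1}{8} \cdot \frac{1}{24} \cdot \frac{127}{2}\right)^{2} = \left(206 + \frac{127}{384}\right)^{2} = \left(\frac{79231}{384}\right)^{2} = \frac{6277551361}{147456}$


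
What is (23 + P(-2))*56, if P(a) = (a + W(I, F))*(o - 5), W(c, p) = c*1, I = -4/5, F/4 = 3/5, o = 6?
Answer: 5656/5 ≈ 1131.2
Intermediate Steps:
F = 12/5 (F = 4*(3/5) = 4*(3*(⅕)) = 4*(⅗) = 12/5 ≈ 2.4000)
I = -⅘ (I = -4*⅕ = -⅘ ≈ -0.80000)
W(c, p) = c
P(a) = -⅘ + a (P(a) = (a - ⅘)*(6 - 5) = (-⅘ + a)*1 = -⅘ + a)
(23 + P(-2))*56 = (23 + (-⅘ - 2))*56 = (23 - 14/5)*56 = (101/5)*56 = 5656/5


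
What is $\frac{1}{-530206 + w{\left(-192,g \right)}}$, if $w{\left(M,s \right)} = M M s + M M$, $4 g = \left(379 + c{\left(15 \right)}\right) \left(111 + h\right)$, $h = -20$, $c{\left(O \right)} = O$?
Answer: $\frac{1}{329937122} \approx 3.0309 \cdot 10^{-9}$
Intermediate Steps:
$g = \frac{17927}{2}$ ($g = \frac{\left(379 + 15\right) \left(111 - 20\right)}{4} = \frac{394 \cdot 91}{4} = \frac{1}{4} \cdot 35854 = \frac{17927}{2} \approx 8963.5$)
$w{\left(M,s \right)} = M^{2} + s M^{2}$ ($w{\left(M,s \right)} = M^{2} s + M^{2} = s M^{2} + M^{2} = M^{2} + s M^{2}$)
$\frac{1}{-530206 + w{\left(-192,g \right)}} = \frac{1}{-530206 + \left(-192\right)^{2} \left(1 + \frac{17927}{2}\right)} = \frac{1}{-530206 + 36864 \cdot \frac{17929}{2}} = \frac{1}{-530206 + 330467328} = \frac{1}{329937122}$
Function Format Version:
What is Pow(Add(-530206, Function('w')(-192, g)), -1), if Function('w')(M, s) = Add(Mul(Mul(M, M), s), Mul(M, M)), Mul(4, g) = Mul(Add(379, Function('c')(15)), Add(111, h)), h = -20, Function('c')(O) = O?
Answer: Rational(1, 329937122) ≈ 3.0309e-9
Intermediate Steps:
g = Rational(17927, 2) (g = Mul(Rational(1, 4), Mul(Add(379, 15), Add(111, -20))) = Mul(Rational(1, 4), Mul(394, 91)) = Mul(Rational(1, 4), 35854) = Rational(17927, 2) ≈ 8963.5)
Function('w')(M, s) = Add(Pow(M, 2), Mul(s, Pow(M, 2))) (Function('w')(M, s) = Add(Mul(Pow(M, 2), s), Pow(M, 2)) = Add(Mul(s, Pow(M, 2)), Pow(M, 2)) = Add(Pow(M, 2), Mul(s, Pow(M, 2))))
Pow(Add(-530206, Function('w')(-192, g)), -1) = Pow(Add(-530206, Mul(Pow(-192, 2), Add(1, Rational(17927, 2)))), -1) = Pow(Add(-530206, Mul(36864, Rational(17929, 2))), -1) = Pow(Add(-530206, 330467328), -1) = Pow(329937122, -1) = Rational(1, 329937122)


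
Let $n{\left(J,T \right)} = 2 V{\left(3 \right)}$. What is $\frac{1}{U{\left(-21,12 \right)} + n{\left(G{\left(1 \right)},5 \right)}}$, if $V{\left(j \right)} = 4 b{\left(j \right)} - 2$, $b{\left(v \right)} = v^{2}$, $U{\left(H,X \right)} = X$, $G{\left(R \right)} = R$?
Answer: $\frac{1}{80} \approx 0.0125$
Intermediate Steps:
$V{\left(j \right)} = -2 + 4 j^{2}$ ($V{\left(j \right)} = 4 j^{2} - 2 = -2 + 4 j^{2}$)
$n{\left(J,T \right)} = 68$ ($n{\left(J,T \right)} = 2 \left(-2 + 4 \cdot 3^{2}\right) = 2 \left(-2 + 4 \cdot 9\right) = 2 \left(-2 + 36\right) = 2 \cdot 34 = 68$)
$\frac{1}{U{\left(-21,12 \right)} + n{\left(G{\left(1 \right)},5 \right)}} = \frac{1}{12 + 68} = \frac{1}{80}$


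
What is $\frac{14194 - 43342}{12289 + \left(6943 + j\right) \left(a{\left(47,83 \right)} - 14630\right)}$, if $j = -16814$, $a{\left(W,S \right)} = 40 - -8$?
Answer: $- \frac{9716}{47983737} \approx -0.00020249$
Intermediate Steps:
$a{\left(W,S \right)} = 48$ ($a{\left(W,S \right)} = 40 + 8 = 48$)
$\frac{14194 - 43342}{12289 + \left(6943 + j\right) \left(a{\left(47,83 \right)} - 14630\right)} = \frac{14194 - 43342}{12289 + \left(6943 - 16814\right) \left(48 - 14630\right)} = - \frac{29148}{12289 - -143938922} = - \frac{29148}{12289 + 143938922} = - \frac{29148}{143951211} = \left(-29148\right) \frac{1}{143951211} = - \frac{9716}{47983737}$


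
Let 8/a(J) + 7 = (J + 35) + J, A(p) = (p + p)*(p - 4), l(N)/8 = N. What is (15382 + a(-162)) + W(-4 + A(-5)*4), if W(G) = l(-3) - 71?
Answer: 565618/37 ≈ 15287.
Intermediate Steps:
l(N) = 8*N
A(p) = 2*p*(-4 + p) (A(p) = (2*p)*(-4 + p) = 2*p*(-4 + p))
a(J) = 8/(28 + 2*J) (a(J) = 8/(-7 + ((J + 35) + J)) = 8/(-7 + ((35 + J) + J)) = 8/(-7 + (35 + 2*J)) = 8/(28 + 2*J))
W(G) = -95 (W(G) = 8*(-3) - 71 = -24 - 71 = -95)
(15382 + a(-162)) + W(-4 + A(-5)*4) = (15382 + 4/(14 - 162)) - 95 = (15382 + 4/(-148)) - 95 = (15382 + 4*(-1/148)) - 95 = (15382 - 1/37) - 95 = 569133/37 - 95 = 565618/37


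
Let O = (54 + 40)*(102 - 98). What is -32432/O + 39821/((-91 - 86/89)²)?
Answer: -256769747523/3148728575 ≈ -81.547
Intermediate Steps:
O = 376 (O = 94*4 = 376)
-32432/O + 39821/((-91 - 86/89)²) = -32432/376 + 39821/((-91 - 86/89)²) = -32432*1/376 + 39821/((-91 - 86*1/89)²) = -4054/47 + 39821/((-91 - 86/89)²) = -4054/47 + 39821/((-8185/89)²) = -4054/47 + 39821/(66994225/7921) = -4054/47 + 39821*(7921/66994225) = -4054/47 + 315422141/66994225 = -256769747523/3148728575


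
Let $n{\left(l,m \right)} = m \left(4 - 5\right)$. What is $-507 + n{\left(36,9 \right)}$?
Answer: $-516$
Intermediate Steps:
$n{\left(l,m \right)} = - m$ ($n{\left(l,m \right)} = m \left(-1\right) = - m$)
$-507 + n{\left(36,9 \right)} = -507 - 9 = -516$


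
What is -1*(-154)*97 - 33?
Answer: 14905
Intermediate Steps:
-1*(-154)*97 - 33 = 154*97 - 33 = 14938 - 33 = 14905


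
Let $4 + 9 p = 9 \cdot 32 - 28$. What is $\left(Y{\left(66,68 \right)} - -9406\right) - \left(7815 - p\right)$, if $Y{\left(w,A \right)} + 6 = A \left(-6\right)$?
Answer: $\frac{10849}{9} \approx 1205.4$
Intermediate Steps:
$p = \frac{256}{9}$ ($p = - \frac{4}{9} + \frac{9 \cdot 32 - 28}{9} = - \frac{4}{9} + \frac{288 - 28}{9} = - \frac{4}{9} + \frac{1}{9} \cdot 260 = - \frac{4}{9} + \frac{260}{9} = \frac{256}{9} \approx 28.444$)
$Y{\left(w,A \right)} = -6 - 6 A$ ($Y{\left(w,A \right)} = -6 + A \left(-6\right) = -6 - 6 A$)
$\left(Y{\left(66,68 \right)} - -9406\right) - \left(7815 - p\right) = \left(\left(-6 - 408\right) - -9406\right) - \left(7815 - \frac{256}{9}\right) = \left(\left(-6 - 408\right) + 9406\right) - \left(7815 - \frac{256}{9}\right) = \left(-414 + 9406\right) - \frac{70079}{9} = 8992 - \frac{70079}{9} = \frac{10849}{9}$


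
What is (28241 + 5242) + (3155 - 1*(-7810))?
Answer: 44448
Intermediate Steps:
(28241 + 5242) + (3155 - 1*(-7810)) = 33483 + (3155 + 7810) = 33483 + 10965 = 44448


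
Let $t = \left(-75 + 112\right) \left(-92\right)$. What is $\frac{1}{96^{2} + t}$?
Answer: $\frac{1}{5812} \approx 0.00017206$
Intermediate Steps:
$t = -3404$ ($t = 37 \left(-92\right) = -3404$)
$\frac{1}{96^{2} + t} = \frac{1}{96^{2} - 3404} = \frac{1}{9216 - 3404} = \frac{1}{5812}$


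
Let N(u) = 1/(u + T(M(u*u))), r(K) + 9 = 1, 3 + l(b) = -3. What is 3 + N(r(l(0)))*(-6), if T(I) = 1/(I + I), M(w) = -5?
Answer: 101/27 ≈ 3.7407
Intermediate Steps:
l(b) = -6 (l(b) = -3 - 3 = -6)
r(K) = -8 (r(K) = -9 + 1 = -8)
T(I) = 1/(2*I)
N(u) = 1/(-⅒ + u) (N(u) = 1/(u + (½)/(-5)) = 1/(u + (½)*(-⅕)) = 1/(u - ⅒) = 1/(-⅒ + u))
3 + N(r(l(0)))*(-6) = 3 + (10/(-1 + 10*(-8)))*(-6) = 3 + (10/(-1 - 80))*(-6) = 3 + (10/(-81))*(-6) = 3 + (10*(-1/81))*(-6) = 3 - 10/81*(-6) = 3 + 20/27 = 101/27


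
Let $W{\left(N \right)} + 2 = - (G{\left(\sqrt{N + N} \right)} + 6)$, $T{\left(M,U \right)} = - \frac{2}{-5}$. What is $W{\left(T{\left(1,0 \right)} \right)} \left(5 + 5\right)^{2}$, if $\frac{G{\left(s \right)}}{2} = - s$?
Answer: $-800 + 80 \sqrt{5} \approx -621.11$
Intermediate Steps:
$G{\left(s \right)} = - 2 s$ ($G{\left(s \right)} = 2 \left(- s\right) = - 2 s$)
$T{\left(M,U \right)} = \frac{2}{5}$ ($T{\left(M,U \right)} = \left(-2\right) \left(- \frac{1}{5}\right) = \frac{2}{5}$)
$W{\left(N \right)} = -8 + 2 \sqrt{2} \sqrt{N}$ ($W{\left(N \right)} = -2 - \left(- 2 \sqrt{N + N} + 6\right) = -2 - \left(- 2 \sqrt{2 N} + 6\right) = -2 - \left(- 2 \sqrt{2} \sqrt{N} + 6\right) = -2 - \left(6 - 2 \sqrt{2} \sqrt{N}\right) = -2 + \left(-6 + 2 \sqrt{2} \sqrt{N}\right) = -8 + 2 \sqrt{2} \sqrt{N}$)
$W{\left(T{\left(1,0 \right)} \right)} \left(5 + 5\right)^{2} = \left(-8 + 2 \sqrt{2} \sqrt{\frac{2}{5}}\right) \left(5 + 5\right)^{2} = \left(-8 + 2 \sqrt{2} \frac{\sqrt{10}}{5}\right) 10^{2} = \left(-8 + \frac{4 \sqrt{5}}{5}\right) 100 = -800 + 80 \sqrt{5}$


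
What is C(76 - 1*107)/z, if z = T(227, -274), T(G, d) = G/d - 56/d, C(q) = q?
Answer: 8494/171 ≈ 49.672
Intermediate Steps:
T(G, d) = -56/d + G/d
z = -171/274 (z = (-56 + 227)/(-274) = -1/274*171 = -171/274 ≈ -0.62409)
C(76 - 1*107)/z = (76 - 1*107)/(-171/274) = (76 - 107)*(-274/171) = -31*(-274/171) = 8494/171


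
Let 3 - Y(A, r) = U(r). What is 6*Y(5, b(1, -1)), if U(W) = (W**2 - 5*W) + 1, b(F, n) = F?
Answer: 36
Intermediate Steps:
U(W) = 1 + W**2 - 5*W
Y(A, r) = 2 - r**2 + 5*r (Y(A, r) = 3 - (1 + r**2 - 5*r) = 3 + (-1 - r**2 + 5*r) = 2 - r**2 + 5*r)
6*Y(5, b(1, -1)) = 6*(2 - 1*1**2 + 5*1) = 6*(2 - 1*1 + 5) = 6*(2 - 1 + 5) = 6*6 = 36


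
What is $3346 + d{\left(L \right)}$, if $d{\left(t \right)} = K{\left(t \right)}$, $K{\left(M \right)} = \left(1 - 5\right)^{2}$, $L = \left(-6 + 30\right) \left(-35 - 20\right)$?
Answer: $3362$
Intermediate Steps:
$L = -1320$ ($L = 24 \left(-55\right) = -1320$)
$K{\left(M \right)} = 16$ ($K{\left(M \right)} = \left(-4\right)^{2} = 16$)
$d{\left(t \right)} = 16$
$3346 + d{\left(L \right)} = 3346 + 16 = 3362$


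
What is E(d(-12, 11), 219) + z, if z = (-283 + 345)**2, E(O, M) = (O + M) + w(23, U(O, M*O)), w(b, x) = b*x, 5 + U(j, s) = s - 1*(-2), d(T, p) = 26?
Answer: 134982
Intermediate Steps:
U(j, s) = -3 + s (U(j, s) = -5 + (s - 1*(-2)) = -5 + (s + 2) = -5 + (2 + s) = -3 + s)
E(O, M) = -69 + M + O + 23*M*O (E(O, M) = (O + M) + 23*(-3 + M*O) = (M + O) + (-69 + 23*M*O) = -69 + M + O + 23*M*O)
z = 3844 (z = 62**2 = 3844)
E(d(-12, 11), 219) + z = (-69 + 219 + 26 + 23*219*26) + 3844 = (-69 + 219 + 26 + 130962) + 3844 = 131138 + 3844 = 134982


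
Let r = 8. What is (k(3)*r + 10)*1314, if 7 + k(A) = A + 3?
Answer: 2628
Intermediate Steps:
k(A) = -4 + A (k(A) = -7 + (A + 3) = -7 + (3 + A) = -4 + A)
(k(3)*r + 10)*1314 = ((-4 + 3)*8 + 10)*1314 = (-1*8 + 10)*1314 = (-8 + 10)*1314 = 2*1314 = 2628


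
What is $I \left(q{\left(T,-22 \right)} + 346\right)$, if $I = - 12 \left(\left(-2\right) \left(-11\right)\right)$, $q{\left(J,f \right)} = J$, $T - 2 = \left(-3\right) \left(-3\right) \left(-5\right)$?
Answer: $-79992$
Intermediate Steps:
$T = -43$ ($T = 2 + \left(-3\right) \left(-3\right) \left(-5\right) = 2 + 9 \left(-5\right) = 2 - 45 = -43$)
$I = -264$ ($I = \left(-12\right) 22 = -264$)
$I \left(q{\left(T,-22 \right)} + 346\right) = - 264 \left(-43 + 346\right) = \left(-264\right) 303 = -79992$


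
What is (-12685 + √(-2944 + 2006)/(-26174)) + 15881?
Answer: 3196 - I*√938/26174 ≈ 3196.0 - 0.0011701*I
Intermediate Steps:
(-12685 + √(-2944 + 2006)/(-26174)) + 15881 = (-12685 + √(-938)*(-1/26174)) + 15881 = (-12685 + (I*√938)*(-1/26174)) + 15881 = (-12685 - I*√938/26174) + 15881 = 3196 - I*√938/26174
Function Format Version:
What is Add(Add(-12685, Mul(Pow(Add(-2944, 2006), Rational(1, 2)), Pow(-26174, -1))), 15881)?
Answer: Add(3196, Mul(Rational(-1, 26174), I, Pow(938, Rational(1, 2)))) ≈ Add(3196.0, Mul(-0.0011701, I))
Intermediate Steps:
Add(Add(-12685, Mul(Pow(Add(-2944, 2006), Rational(1, 2)), Pow(-26174, -1))), 15881) = Add(Add(-12685, Mul(Pow(-938, Rational(1, 2)), Rational(-1, 26174))), 15881) = Add(Add(-12685, Mul(Mul(I, Pow(938, Rational(1, 2))), Rational(-1, 26174))), 15881) = Add(Add(-12685, Mul(Rational(-1, 26174), I, Pow(938, Rational(1, 2)))), 15881) = Add(3196, Mul(Rational(-1, 26174), I, Pow(938, Rational(1, 2))))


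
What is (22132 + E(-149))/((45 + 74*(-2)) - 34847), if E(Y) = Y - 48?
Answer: -4387/6990 ≈ -0.62761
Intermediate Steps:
E(Y) = -48 + Y
(22132 + E(-149))/((45 + 74*(-2)) - 34847) = (22132 + (-48 - 149))/((45 + 74*(-2)) - 34847) = (22132 - 197)/((45 - 148) - 34847) = 21935/(-103 - 34847) = 21935/(-34950) = 21935*(-1/34950) = -4387/6990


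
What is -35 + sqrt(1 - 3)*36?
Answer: -35 + 36*I*sqrt(2) ≈ -35.0 + 50.912*I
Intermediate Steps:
-35 + sqrt(1 - 3)*36 = -35 + sqrt(-2)*36 = -35 + (I*sqrt(2))*36 = -35 + 36*I*sqrt(2)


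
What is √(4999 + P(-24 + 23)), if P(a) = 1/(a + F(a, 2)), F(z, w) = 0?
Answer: 7*√102 ≈ 70.697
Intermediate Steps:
P(a) = 1/a (P(a) = 1/(a + 0) = 1/a)
√(4999 + P(-24 + 23)) = √(4999 + 1/(-24 + 23)) = √(4999 + 1/(-1)) = √(4999 - 1) = √4998 = 7*√102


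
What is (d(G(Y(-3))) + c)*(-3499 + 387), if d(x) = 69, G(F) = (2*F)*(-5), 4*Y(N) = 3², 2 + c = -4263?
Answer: 13057952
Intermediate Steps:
c = -4265 (c = -2 - 4263 = -4265)
Y(N) = 9/4 (Y(N) = (¼)*3² = (¼)*9 = 9/4)
G(F) = -10*F
(d(G(Y(-3))) + c)*(-3499 + 387) = (69 - 4265)*(-3499 + 387) = -4196*(-3112) = 13057952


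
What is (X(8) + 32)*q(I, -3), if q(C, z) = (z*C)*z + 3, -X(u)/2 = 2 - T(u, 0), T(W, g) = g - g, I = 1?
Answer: 336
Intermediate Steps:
T(W, g) = 0
X(u) = -4 (X(u) = -2*(2 - 1*0) = -2*(2 + 0) = -2*2 = -4)
q(C, z) = 3 + C*z² (q(C, z) = (C*z)*z + 3 = C*z² + 3 = 3 + C*z²)
(X(8) + 32)*q(I, -3) = (-4 + 32)*(3 + 1*(-3)²) = 28*(3 + 1*9) = 28*(3 + 9) = 28*12 = 336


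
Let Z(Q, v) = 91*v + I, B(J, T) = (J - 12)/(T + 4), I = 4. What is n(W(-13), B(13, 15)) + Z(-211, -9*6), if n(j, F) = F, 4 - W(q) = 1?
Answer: -93289/19 ≈ -4909.9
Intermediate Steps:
W(q) = 3 (W(q) = 4 - 1*1 = 4 - 1 = 3)
B(J, T) = (-12 + J)/(4 + T)
Z(Q, v) = 4 + 91*v (Z(Q, v) = 91*v + 4 = 4 + 91*v)
n(W(-13), B(13, 15)) + Z(-211, -9*6) = (-12 + 13)/(4 + 15) + (4 + 91*(-9*6)) = 1/19 + (4 + 91*(-54)) = (1/19)*1 + (4 - 4914) = 1/19 - 4910 = -93289/19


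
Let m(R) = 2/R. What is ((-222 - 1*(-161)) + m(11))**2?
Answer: 447561/121 ≈ 3698.9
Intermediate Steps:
((-222 - 1*(-161)) + m(11))**2 = ((-222 - 1*(-161)) + 2/11)**2 = ((-222 + 161) + 2*(1/11))**2 = (-61 + 2/11)**2 = (-669/11)**2 = 447561/121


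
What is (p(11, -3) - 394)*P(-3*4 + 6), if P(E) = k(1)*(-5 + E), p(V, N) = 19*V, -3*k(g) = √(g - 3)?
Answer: -2035*I*√2/3 ≈ -959.31*I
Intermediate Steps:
k(g) = -√(-3 + g)/3 (k(g) = -√(g - 3)/3 = -√(-3 + g)/3)
P(E) = -I*√2*(-5 + E)/3 (P(E) = (-√(-3 + 1)/3)*(-5 + E) = (-I*√2/3)*(-5 + E) = -I*√2*(-5 + E)/3)
(p(11, -3) - 394)*P(-3*4 + 6) = (19*11 - 394)*(I*√2*(5 - (-3*4 + 6))/3) = (209 - 394)*(I*√2*(5 - (-12 + 6))/3) = -185*I*√2*(5 - 1*(-6))/3 = -185*I*√2*(5 + 6)/3 = -185*I*√2*11/3 = -2035*I*√2/3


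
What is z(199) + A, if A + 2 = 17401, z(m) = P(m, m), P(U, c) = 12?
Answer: 17411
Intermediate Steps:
z(m) = 12
A = 17399 (A = -2 + 17401 = 17399)
z(199) + A = 12 + 17399 = 17411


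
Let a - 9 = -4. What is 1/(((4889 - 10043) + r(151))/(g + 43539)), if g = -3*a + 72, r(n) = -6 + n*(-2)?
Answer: -21798/2731 ≈ -7.9817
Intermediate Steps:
a = 5 (a = 9 - 4 = 5)
r(n) = -6 - 2*n
g = 57 (g = -3*5 + 72 = -15 + 72 = 57)
1/(((4889 - 10043) + r(151))/(g + 43539)) = 1/(((4889 - 10043) + (-6 - 2*151))/(57 + 43539)) = 1/((-5154 + (-6 - 302))/43596) = 1/((-5154 - 308)*(1/43596)) = 1/(-5462*1/43596) = 1/(-2731/21798) = -21798/2731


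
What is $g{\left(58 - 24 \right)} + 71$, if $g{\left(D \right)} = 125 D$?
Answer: $4321$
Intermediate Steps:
$g{\left(58 - 24 \right)} + 71 = 125 \left(58 - 24\right) + 71 = 125 \cdot 34 + 71 = 4250 + 71 = 4321$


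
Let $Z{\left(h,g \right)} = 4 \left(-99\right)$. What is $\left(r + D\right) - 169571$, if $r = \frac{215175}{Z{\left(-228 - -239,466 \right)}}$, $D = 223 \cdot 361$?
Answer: $- \frac{11828701}{132} \approx -89611.0$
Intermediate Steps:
$Z{\left(h,g \right)} = -396$
$D = 80503$
$r = - \frac{71725}{132}$ ($r = \frac{215175}{-396} = 215175 \left(- \frac{1}{396}\right) = - \frac{71725}{132} \approx -543.37$)
$\left(r + D\right) - 169571 = \left(- \frac{71725}{132} + 80503\right) - 169571 = \frac{10554671}{132} - 169571 = - \frac{11828701}{132}$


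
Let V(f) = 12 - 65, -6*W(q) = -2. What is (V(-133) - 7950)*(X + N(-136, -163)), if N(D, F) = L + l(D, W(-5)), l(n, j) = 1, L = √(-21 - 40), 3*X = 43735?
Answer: -350035214/3 - 8003*I*√61 ≈ -1.1668e+8 - 62505.0*I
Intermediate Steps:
X = 43735/3 (X = (⅓)*43735 = 43735/3 ≈ 14578.)
W(q) = ⅓ (W(q) = -⅙*(-2) = ⅓)
L = I*√61 (L = √(-61) = I*√61 ≈ 7.8102*I)
N(D, F) = 1 + I*√61 (N(D, F) = I*√61 + 1 = 1 + I*√61)
V(f) = -53
(V(-133) - 7950)*(X + N(-136, -163)) = (-53 - 7950)*(43735/3 + (1 + I*√61)) = -8003*(43738/3 + I*√61) = -350035214/3 - 8003*I*√61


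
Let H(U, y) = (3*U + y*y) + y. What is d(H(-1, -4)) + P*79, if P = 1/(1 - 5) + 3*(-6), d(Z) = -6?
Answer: -5791/4 ≈ -1447.8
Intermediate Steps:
H(U, y) = y + y² + 3*U (H(U, y) = (3*U + y²) + y = (y² + 3*U) + y = y + y² + 3*U)
P = -73/4 (P = 1/(-4) - 18 = -¼ - 18 = -73/4 ≈ -18.250)
d(H(-1, -4)) + P*79 = -6 - 73/4*79 = -6 - 5767/4 = -5791/4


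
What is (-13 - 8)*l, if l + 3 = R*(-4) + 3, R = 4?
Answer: 336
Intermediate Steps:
l = -16 (l = -3 + (4*(-4) + 3) = -3 + (-16 + 3) = -3 - 13 = -16)
(-13 - 8)*l = (-13 - 8)*(-16) = -21*(-16) = 336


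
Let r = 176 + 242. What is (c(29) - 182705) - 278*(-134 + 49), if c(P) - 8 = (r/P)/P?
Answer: -133774929/841 ≈ -1.5907e+5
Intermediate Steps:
r = 418
c(P) = 8 + 418/P² (c(P) = 8 + (418/P)/P = 8 + 418/P²)
(c(29) - 182705) - 278*(-134 + 49) = ((8 + 418/29²) - 182705) - 278*(-134 + 49) = ((8 + 418*(1/841)) - 182705) - 278*(-85) = ((8 + 418/841) - 182705) + 23630 = (7146/841 - 182705) + 23630 = -153647759/841 + 23630 = -133774929/841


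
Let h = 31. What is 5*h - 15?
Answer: 140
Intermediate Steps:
5*h - 15 = 5*31 - 15 = 155 - 15 = 140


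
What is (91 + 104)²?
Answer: 38025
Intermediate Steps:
(91 + 104)² = 195² = 38025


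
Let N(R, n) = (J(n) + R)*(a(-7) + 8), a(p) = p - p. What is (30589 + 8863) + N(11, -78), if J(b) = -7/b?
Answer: 1542088/39 ≈ 39541.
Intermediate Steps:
a(p) = 0
N(R, n) = -56/n + 8*R (N(R, n) = (-7/n + R)*(0 + 8) = (R - 7/n)*8 = -56/n + 8*R)
(30589 + 8863) + N(11, -78) = (30589 + 8863) + (-56/(-78) + 8*11) = 39452 + (-56*(-1/78) + 88) = 39452 + (28/39 + 88) = 39452 + 3460/39 = 1542088/39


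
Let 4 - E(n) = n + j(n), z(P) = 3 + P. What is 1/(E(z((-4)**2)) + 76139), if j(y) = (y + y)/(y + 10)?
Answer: 29/2207558 ≈ 1.3137e-5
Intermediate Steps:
j(y) = 2*y/(10 + y) (j(y) = (2*y)/(10 + y) = 2*y/(10 + y))
E(n) = 4 - n - 2*n/(10 + n) (E(n) = 4 - (n + 2*n/(10 + n)) = 4 + (-n - 2*n/(10 + n)) = 4 - n - 2*n/(10 + n))
1/(E(z((-4)**2)) + 76139) = 1/((40 - (3 + (-4)**2)**2 - 8*(3 + (-4)**2))/(10 + (3 + (-4)**2)) + 76139) = 1/((40 - (3 + 16)**2 - 8*(3 + 16))/(10 + (3 + 16)) + 76139) = 1/((40 - 1*19**2 - 8*19)/(10 + 19) + 76139) = 1/((40 - 1*361 - 152)/29 + 76139) = 1/((40 - 361 - 152)/29 + 76139) = 1/((1/29)*(-473) + 76139) = 1/(-473/29 + 76139) = 1/(2207558/29) = 29/2207558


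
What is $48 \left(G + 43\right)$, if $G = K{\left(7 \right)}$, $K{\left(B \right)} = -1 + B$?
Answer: $2352$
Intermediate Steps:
$G = 6$ ($G = -1 + 7 = 6$)
$48 \left(G + 43\right) = 48 \left(6 + 43\right) = 48 \cdot 49 = 2352$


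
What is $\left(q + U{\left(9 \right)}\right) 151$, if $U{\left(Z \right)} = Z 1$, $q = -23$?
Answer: $-2114$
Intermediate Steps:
$U{\left(Z \right)} = Z$
$\left(q + U{\left(9 \right)}\right) 151 = \left(-23 + 9\right) 151 = \left(-14\right) 151 = -2114$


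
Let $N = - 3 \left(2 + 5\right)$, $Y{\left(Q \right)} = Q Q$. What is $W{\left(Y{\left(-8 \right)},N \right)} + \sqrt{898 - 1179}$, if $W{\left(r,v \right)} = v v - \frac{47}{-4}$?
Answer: $\frac{1811}{4} + i \sqrt{281} \approx 452.75 + 16.763 i$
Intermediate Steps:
$Y{\left(Q \right)} = Q^{2}$
$N = -21$ ($N = \left(-3\right) 7 = -21$)
$W{\left(r,v \right)} = \frac{47}{4} + v^{2}$ ($W{\left(r,v \right)} = v^{2} - - \frac{47}{4} = v^{2} + \frac{47}{4} = \frac{47}{4} + v^{2}$)
$W{\left(Y{\left(-8 \right)},N \right)} + \sqrt{898 - 1179} = \left(\frac{47}{4} + \left(-21\right)^{2}\right) + \sqrt{898 - 1179} = \left(\frac{47}{4} + 441\right) + \sqrt{-281} = \frac{1811}{4} + i \sqrt{281}$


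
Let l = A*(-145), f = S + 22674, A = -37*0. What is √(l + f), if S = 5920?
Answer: 29*√34 ≈ 169.10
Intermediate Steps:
A = 0
f = 28594 (f = 5920 + 22674 = 28594)
l = 0 (l = 0*(-145) = 0)
√(l + f) = √(0 + 28594) = √28594 = 29*√34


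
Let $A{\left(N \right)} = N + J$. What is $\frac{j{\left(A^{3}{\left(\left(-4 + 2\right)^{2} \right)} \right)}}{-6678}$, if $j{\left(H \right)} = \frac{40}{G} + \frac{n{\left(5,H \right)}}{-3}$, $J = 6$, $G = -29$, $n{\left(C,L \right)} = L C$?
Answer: $\frac{72560}{290493} \approx 0.24978$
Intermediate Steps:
$n{\left(C,L \right)} = C L$
$A{\left(N \right)} = 6 + N$ ($A{\left(N \right)} = N + 6 = 6 + N$)
$j{\left(H \right)} = - \frac{40}{29} - \frac{5 H}{3}$ ($j{\left(H \right)} = \frac{40}{-29} + \frac{5 H}{-3} = 40 \left(- \frac{1}{29}\right) + 5 H \left(- \frac{1}{3}\right) = - \frac{40}{29} - \frac{5 H}{3}$)
$\frac{j{\left(A^{3}{\left(\left(-4 + 2\right)^{2} \right)} \right)}}{-6678} = \frac{- \frac{40}{29} - \frac{5 \left(6 + \left(-4 + 2\right)^{2}\right)^{3}}{3}}{-6678} = \left(- \frac{40}{29} - \frac{5 \left(6 + \left(-2\right)^{2}\right)^{3}}{3}\right) \left(- \frac{1}{6678}\right) = \left(- \frac{40}{29} - \frac{5 \left(6 + 4\right)^{3}}{3}\right) \left(- \frac{1}{6678}\right) = \left(- \frac{40}{29} - \frac{5 \cdot 10^{3}}{3}\right) \left(- \frac{1}{6678}\right) = \left(- \frac{40}{29} - \frac{5000}{3}\right) \left(- \frac{1}{6678}\right) = \left(- \frac{145120}{87}\right) \left(- \frac{1}{6678}\right) = \frac{72560}{290493}$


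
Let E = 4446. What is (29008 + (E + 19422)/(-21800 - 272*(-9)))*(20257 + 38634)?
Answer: 8264452996667/4838 ≈ 1.7082e+9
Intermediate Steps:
(29008 + (E + 19422)/(-21800 - 272*(-9)))*(20257 + 38634) = (29008 + (4446 + 19422)/(-21800 - 272*(-9)))*(20257 + 38634) = (29008 + 23868/(-21800 + 2448))*58891 = (29008 + 23868/(-19352))*58891 = (29008 + 23868*(-1/19352))*58891 = (29008 - 5967/4838)*58891 = (140334737/4838)*58891 = 8264452996667/4838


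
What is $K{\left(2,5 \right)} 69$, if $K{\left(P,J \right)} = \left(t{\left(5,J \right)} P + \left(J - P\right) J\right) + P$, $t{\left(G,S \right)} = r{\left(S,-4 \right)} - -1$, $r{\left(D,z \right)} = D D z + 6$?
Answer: $-11661$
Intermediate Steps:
$r{\left(D,z \right)} = 6 + z D^{2}$ ($r{\left(D,z \right)} = D^{2} z + 6 = z D^{2} + 6 = 6 + z D^{2}$)
$t{\left(G,S \right)} = 7 - 4 S^{2}$ ($t{\left(G,S \right)} = \left(6 - 4 S^{2}\right) - -1 = \left(6 - 4 S^{2}\right) + 1 = 7 - 4 S^{2}$)
$K{\left(P,J \right)} = P + J \left(J - P\right) + P \left(7 - 4 J^{2}\right)$ ($K{\left(P,J \right)} = \left(\left(7 - 4 J^{2}\right) P + \left(J - P\right) J\right) + P = \left(P \left(7 - 4 J^{2}\right) + J \left(J - P\right)\right) + P = \left(J \left(J - P\right) + P \left(7 - 4 J^{2}\right)\right) + P = P + J \left(J - P\right) + P \left(7 - 4 J^{2}\right)$)
$K{\left(2,5 \right)} 69 = \left(2 + 5^{2} - 5 \cdot 2 - 2 \left(-7 + 4 \cdot 5^{2}\right)\right) 69 = \left(2 + 25 - 10 - 2 \left(-7 + 4 \cdot 25\right)\right) 69 = \left(2 + 25 - 10 - 2 \left(-7 + 100\right)\right) 69 = \left(2 + 25 - 10 - 2 \cdot 93\right) 69 = \left(2 + 25 - 10 - 186\right) 69 = \left(-169\right) 69 = -11661$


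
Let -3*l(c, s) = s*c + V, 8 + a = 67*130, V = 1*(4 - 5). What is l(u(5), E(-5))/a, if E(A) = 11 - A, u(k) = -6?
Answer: 97/26106 ≈ 0.0037156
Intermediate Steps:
V = -1 (V = 1*(-1) = -1)
a = 8702 (a = -8 + 67*130 = -8 + 8710 = 8702)
l(c, s) = ⅓ - c*s/3 (l(c, s) = -(s*c - 1)/3 = -(c*s - 1)/3 = -(-1 + c*s)/3 = ⅓ - c*s/3)
l(u(5), E(-5))/a = (⅓ - ⅓*(-6)*(11 - 1*(-5)))/8702 = (⅓ - ⅓*(-6)*(11 + 5))*(1/8702) = (⅓ - ⅓*(-6)*16)*(1/8702) = (⅓ + 32)*(1/8702) = (97/3)*(1/8702) = 97/26106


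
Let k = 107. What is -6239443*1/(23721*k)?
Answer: -6239443/2538147 ≈ -2.4583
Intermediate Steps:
-6239443*1/(23721*k) = -6239443/(23721*107) = -6239443/2538147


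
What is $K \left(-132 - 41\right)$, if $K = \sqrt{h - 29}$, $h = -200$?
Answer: $- 173 i \sqrt{229} \approx - 2618.0 i$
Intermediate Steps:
$K = i \sqrt{229}$ ($K = \sqrt{-200 - 29} = \sqrt{-229} = i \sqrt{229} \approx 15.133 i$)
$K \left(-132 - 41\right) = i \sqrt{229} \left(-132 - 41\right) = i \sqrt{229} \left(-173\right) = - 173 i \sqrt{229}$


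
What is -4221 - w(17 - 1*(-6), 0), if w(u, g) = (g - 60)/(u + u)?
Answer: -97053/23 ≈ -4219.7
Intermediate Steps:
w(u, g) = (-60 + g)/(2*u) (w(u, g) = (-60 + g)/((2*u)) = (-60 + g)*(1/(2*u)) = (-60 + g)/(2*u))
-4221 - w(17 - 1*(-6), 0) = -4221 - (-60 + 0)/(2*(17 - 1*(-6))) = -4221 - (-60)/(2*(17 + 6)) = -4221 - (-60)/(2*23) = -4221 - 1*(-30/23) = -4221 + 30/23 = -97053/23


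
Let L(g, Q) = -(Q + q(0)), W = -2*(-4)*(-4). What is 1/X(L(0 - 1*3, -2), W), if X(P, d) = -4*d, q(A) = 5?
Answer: 1/128 ≈ 0.0078125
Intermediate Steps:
W = -32 (W = 8*(-4) = -32)
L(g, Q) = -5 - Q (L(g, Q) = -(Q + 5) = -(5 + Q) = -5 - Q)
1/X(L(0 - 1*3, -2), W) = 1/(-4*(-32)) = 1/128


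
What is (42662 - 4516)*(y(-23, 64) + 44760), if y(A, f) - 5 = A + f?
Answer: 1709169676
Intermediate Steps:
y(A, f) = 5 + A + f (y(A, f) = 5 + (A + f) = 5 + A + f)
(42662 - 4516)*(y(-23, 64) + 44760) = (42662 - 4516)*((5 - 23 + 64) + 44760) = 38146*(46 + 44760) = 38146*44806 = 1709169676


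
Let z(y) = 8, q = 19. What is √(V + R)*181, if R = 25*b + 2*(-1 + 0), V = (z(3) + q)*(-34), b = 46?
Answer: 181*√230 ≈ 2745.0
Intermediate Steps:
V = -918 (V = (8 + 19)*(-34) = 27*(-34) = -918)
R = 1148 (R = 25*46 + 2*(-1 + 0) = 1150 + 2*(-1) = 1150 - 2 = 1148)
√(V + R)*181 = √(-918 + 1148)*181 = √230*181 = 181*√230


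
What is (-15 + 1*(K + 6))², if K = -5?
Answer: 196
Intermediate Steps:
(-15 + 1*(K + 6))² = (-15 + 1*(-5 + 6))² = (-15 + 1*1)² = (-15 + 1)² = (-14)² = 196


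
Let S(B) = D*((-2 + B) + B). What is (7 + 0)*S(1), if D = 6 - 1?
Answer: 0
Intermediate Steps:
D = 5
S(B) = -10 + 10*B (S(B) = 5*((-2 + B) + B) = 5*(-2 + 2*B) = -10 + 10*B)
(7 + 0)*S(1) = (7 + 0)*(-10 + 10*1) = 7*(-10 + 10) = 7*0 = 0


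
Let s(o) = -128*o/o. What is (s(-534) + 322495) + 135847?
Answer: 458214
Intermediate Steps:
s(o) = -128 (s(o) = -128*1 = -128)
(s(-534) + 322495) + 135847 = (-128 + 322495) + 135847 = 322367 + 135847 = 458214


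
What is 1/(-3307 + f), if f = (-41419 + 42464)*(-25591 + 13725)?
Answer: -1/12403277 ≈ -8.0624e-8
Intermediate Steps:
f = -12399970 (f = 1045*(-11866) = -12399970)
1/(-3307 + f) = 1/(-3307 - 12399970) = 1/(-12403277) = -1/12403277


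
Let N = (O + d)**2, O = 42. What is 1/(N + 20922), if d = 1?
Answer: 1/22771 ≈ 4.3916e-5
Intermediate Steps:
N = 1849 (N = (42 + 1)**2 = 43**2 = 1849)
1/(N + 20922) = 1/(1849 + 20922) = 1/22771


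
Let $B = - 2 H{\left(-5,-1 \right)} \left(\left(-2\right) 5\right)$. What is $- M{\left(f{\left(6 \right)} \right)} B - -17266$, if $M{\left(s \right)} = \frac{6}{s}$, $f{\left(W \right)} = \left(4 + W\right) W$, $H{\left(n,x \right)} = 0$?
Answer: $17266$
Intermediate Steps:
$f{\left(W \right)} = W \left(4 + W\right)$
$B = 0$ ($B = \left(-2\right) 0 \left(\left(-2\right) 5\right) = 0 \left(-10\right) = 0$)
$- M{\left(f{\left(6 \right)} \right)} B - -17266 = - \frac{6}{6 \left(4 + 6\right)} 0 - -17266 = - \frac{6}{6 \cdot 10} \cdot 0 + 17266 = - \frac{6}{60} \cdot 0 + 17266 = - 6 \cdot \frac{1}{60} \cdot 0 + 17266 = - \frac{0}{10} + 17266 = \left(-1\right) 0 + 17266 = 0 + 17266 = 17266$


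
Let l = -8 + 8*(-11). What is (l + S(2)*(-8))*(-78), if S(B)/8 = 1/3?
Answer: 9152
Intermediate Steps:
S(B) = 8/3
l = -96 (l = -8 - 88 = -96)
(l + S(2)*(-8))*(-78) = (-96 + (8/3)*(-8))*(-78) = (-96 - 64/3)*(-78) = -352/3*(-78) = 9152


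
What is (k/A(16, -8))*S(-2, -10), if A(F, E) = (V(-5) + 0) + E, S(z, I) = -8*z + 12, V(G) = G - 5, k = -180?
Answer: 280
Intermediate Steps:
V(G) = -5 + G
S(z, I) = 12 - 8*z
A(F, E) = -10 + E (A(F, E) = ((-5 - 5) + 0) + E = (-10 + 0) + E = -10 + E)
(k/A(16, -8))*S(-2, -10) = (-180/(-10 - 8))*(12 - 8*(-2)) = (-180/(-18))*(12 + 16) = -180*(-1/18)*28 = 10*28 = 280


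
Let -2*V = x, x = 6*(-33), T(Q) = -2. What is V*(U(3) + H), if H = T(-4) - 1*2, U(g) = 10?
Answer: 594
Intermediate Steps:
x = -198
V = 99 (V = -½*(-198) = 99)
H = -4 (H = -2 - 1*2 = -2 - 2 = -4)
V*(U(3) + H) = 99*(10 - 4) = 99*6 = 594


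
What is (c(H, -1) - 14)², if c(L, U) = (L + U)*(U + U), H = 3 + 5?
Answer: 784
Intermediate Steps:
H = 8
c(L, U) = 2*U*(L + U) (c(L, U) = (L + U)*(2*U) = 2*U*(L + U))
(c(H, -1) - 14)² = (2*(-1)*(8 - 1) - 14)² = (2*(-1)*7 - 14)² = (-14 - 14)² = (-28)² = 784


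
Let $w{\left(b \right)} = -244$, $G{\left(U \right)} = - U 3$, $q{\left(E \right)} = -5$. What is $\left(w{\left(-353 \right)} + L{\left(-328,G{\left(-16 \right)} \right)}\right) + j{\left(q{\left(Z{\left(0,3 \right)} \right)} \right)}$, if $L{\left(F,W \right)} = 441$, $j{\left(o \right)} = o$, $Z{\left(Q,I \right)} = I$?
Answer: $192$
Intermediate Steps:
$G{\left(U \right)} = - 3 U$
$\left(w{\left(-353 \right)} + L{\left(-328,G{\left(-16 \right)} \right)}\right) + j{\left(q{\left(Z{\left(0,3 \right)} \right)} \right)} = \left(-244 + 441\right) - 5 = 197 - 5 = 192$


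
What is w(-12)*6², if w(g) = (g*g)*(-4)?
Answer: -20736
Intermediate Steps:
w(g) = -4*g² (w(g) = g²*(-4) = -4*g²)
w(-12)*6² = -4*(-12)²*6² = -4*144*36 = -576*36 = -20736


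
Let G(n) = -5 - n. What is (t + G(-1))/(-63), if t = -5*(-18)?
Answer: -86/63 ≈ -1.3651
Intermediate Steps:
t = 90
(t + G(-1))/(-63) = (90 + (-5 - 1*(-1)))/(-63) = (90 + (-5 + 1))*(-1/63) = (90 - 4)*(-1/63) = 86*(-1/63) = -86/63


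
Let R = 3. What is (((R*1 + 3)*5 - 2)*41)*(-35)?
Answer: -40180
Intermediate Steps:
(((R*1 + 3)*5 - 2)*41)*(-35) = (((3*1 + 3)*5 - 2)*41)*(-35) = (((3 + 3)*5 - 2)*41)*(-35) = ((6*5 - 2)*41)*(-35) = ((30 - 2)*41)*(-35) = (28*41)*(-35) = 1148*(-35) = -40180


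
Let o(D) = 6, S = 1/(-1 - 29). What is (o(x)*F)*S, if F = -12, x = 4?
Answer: 12/5 ≈ 2.4000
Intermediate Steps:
S = -1/30 (S = 1/(-30) = -1/30 ≈ -0.033333)
(o(x)*F)*S = (6*(-12))*(-1/30) = -72*(-1/30) = 12/5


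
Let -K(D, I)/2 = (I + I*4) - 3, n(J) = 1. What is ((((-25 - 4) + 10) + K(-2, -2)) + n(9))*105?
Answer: 840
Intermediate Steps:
K(D, I) = 6 - 10*I (K(D, I) = -2*((I + I*4) - 3) = -2*((I + 4*I) - 3) = -2*(5*I - 3) = -2*(-3 + 5*I) = 6 - 10*I)
((((-25 - 4) + 10) + K(-2, -2)) + n(9))*105 = ((((-25 - 4) + 10) + (6 - 10*(-2))) + 1)*105 = (((-29 + 10) + (6 + 20)) + 1)*105 = ((-19 + 26) + 1)*105 = (7 + 1)*105 = 8*105 = 840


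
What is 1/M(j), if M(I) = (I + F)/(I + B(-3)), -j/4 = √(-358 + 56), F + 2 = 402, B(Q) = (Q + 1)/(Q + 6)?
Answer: (√302 - I/6)/(√302 + 100*I) ≈ 0.027697 - 0.16897*I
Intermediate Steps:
B(Q) = (1 + Q)/(6 + Q)
F = 400 (F = -2 + 402 = 400)
j = -4*I*√302 (j = -4*√(-358 + 56) = -4*I*√302 ≈ -69.513*I)
M(I) = (400 + I)/(-⅔ + I) (M(I) = (I + 400)/(I + (1 - 3)/(6 - 3)) = (400 + I)/(I - 2/3) = (400 + I)/(I + (⅓)*(-2)) = (400 + I)/(I - ⅔) = (400 + I)/(-⅔ + I))
1/M(j) = 1/(3*(400 - 4*I*√302)/(-2 + 3*(-4*I*√302))) = 1/(3*(400 - 4*I*√302)/(-2 - 12*I*√302)) = (-2 - 12*I*√302)/(3*(400 - 4*I*√302))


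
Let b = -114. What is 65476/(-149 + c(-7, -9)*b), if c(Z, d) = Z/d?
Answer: -196428/713 ≈ -275.50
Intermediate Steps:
65476/(-149 + c(-7, -9)*b) = 65476/(-149 - 7/(-9)*(-114)) = 65476/(-149 - 7*(-1/9)*(-114)) = 65476/(-149 + (7/9)*(-114)) = 65476/(-149 - 266/3) = 65476/(-713/3) = 65476*(-3/713) = -196428/713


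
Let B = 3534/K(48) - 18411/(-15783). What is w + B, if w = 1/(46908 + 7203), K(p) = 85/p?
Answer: 2842277691556/1423389855 ≈ 1996.8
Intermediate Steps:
B = 892955597/447185 (B = 3534/((85/48)) - 18411/(-15783) = 3534/((85*(1/48))) - 18411*(-1/15783) = 3534/(85/48) + 6137/5261 = 3534*(48/85) + 6137/5261 = 169632/85 + 6137/5261 = 892955597/447185 ≈ 1996.8)
w = 1/54111 ≈ 1.8481e-5
w + B = 1/54111 + 892955597/447185 = 2842277691556/1423389855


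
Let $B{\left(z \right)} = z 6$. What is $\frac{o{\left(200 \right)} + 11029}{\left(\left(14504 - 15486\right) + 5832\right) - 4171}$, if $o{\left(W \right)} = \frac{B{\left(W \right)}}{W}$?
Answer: $\frac{11035}{679} \approx 16.252$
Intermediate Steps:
$B{\left(z \right)} = 6 z$
$o{\left(W \right)} = 6$ ($o{\left(W \right)} = \frac{6 W}{W} = 6$)
$\frac{o{\left(200 \right)} + 11029}{\left(\left(14504 - 15486\right) + 5832\right) - 4171} = \frac{6 + 11029}{\left(\left(14504 - 15486\right) + 5832\right) - 4171} = \frac{11035}{\left(-982 + 5832\right) - 4171} = \frac{11035}{4850 - 4171} = \frac{11035}{679}$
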